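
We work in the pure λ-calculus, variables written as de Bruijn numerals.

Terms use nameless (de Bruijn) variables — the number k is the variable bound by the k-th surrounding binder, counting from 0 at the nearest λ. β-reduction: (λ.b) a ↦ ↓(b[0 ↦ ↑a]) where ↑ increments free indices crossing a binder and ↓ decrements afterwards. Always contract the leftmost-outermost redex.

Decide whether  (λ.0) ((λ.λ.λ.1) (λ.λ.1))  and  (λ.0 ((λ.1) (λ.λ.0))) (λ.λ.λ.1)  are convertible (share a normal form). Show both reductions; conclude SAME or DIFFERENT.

Answer: SAME — A ⇓ λ.λ.1, B ⇓ λ.λ.1

Working:
Term A:
  start: (λ.0) ((λ.λ.λ.1) (λ.λ.1))
  →1  (λ.λ.λ.1) (λ.λ.1)
  →2  λ.λ.1

Term B:
  start: (λ.0 ((λ.1) (λ.λ.0))) (λ.λ.λ.1)
  →1  (λ.λ.λ.1) ((λ.λ.λ.λ.1) (λ.λ.0))
  →2  λ.λ.1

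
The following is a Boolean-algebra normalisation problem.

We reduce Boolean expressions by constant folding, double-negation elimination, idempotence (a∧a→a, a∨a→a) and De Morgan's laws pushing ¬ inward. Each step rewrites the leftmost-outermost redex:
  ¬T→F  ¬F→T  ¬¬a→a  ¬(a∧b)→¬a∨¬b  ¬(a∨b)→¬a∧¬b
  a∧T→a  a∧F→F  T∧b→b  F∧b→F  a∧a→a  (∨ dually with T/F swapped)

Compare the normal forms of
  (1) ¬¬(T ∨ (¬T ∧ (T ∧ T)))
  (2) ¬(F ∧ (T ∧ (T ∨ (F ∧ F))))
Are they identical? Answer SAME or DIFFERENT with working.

Term A:
  start: ¬¬(T ∨ (¬T ∧ (T ∧ T)))
  step 1: T ∨ (¬T ∧ (T ∧ T))
  step 2: T

Term B:
  start: ¬(F ∧ (T ∧ (T ∨ (F ∧ F))))
  step 1: ¬F ∨ ¬(T ∧ (T ∨ (F ∧ F)))
  step 2: T ∨ ¬(T ∧ (T ∨ (F ∧ F)))
  step 3: T

Answer: SAME — A ⇓ T, B ⇓ T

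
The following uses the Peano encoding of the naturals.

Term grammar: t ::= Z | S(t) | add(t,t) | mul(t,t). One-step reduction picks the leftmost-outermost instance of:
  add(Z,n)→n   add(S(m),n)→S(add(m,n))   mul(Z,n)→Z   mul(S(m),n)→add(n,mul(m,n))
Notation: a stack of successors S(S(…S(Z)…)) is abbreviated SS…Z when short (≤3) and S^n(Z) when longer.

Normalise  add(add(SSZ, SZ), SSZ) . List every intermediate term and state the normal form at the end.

Answer: normal form = S^5(Z)  (in 7 steps)

Working:
  start: add(add(SSZ, SZ), SSZ)
  [1] add(S(add(SZ, SZ)), SSZ)
  [2] S(add(add(SZ, SZ), SSZ))
  [3] S(add(S(add(Z, SZ)), SSZ))
  [4] S(S(add(add(Z, SZ), SSZ)))
  [5] S(S(add(SZ, SSZ)))
  [6] S(S(S(add(Z, SSZ))))
  [7] S^5(Z)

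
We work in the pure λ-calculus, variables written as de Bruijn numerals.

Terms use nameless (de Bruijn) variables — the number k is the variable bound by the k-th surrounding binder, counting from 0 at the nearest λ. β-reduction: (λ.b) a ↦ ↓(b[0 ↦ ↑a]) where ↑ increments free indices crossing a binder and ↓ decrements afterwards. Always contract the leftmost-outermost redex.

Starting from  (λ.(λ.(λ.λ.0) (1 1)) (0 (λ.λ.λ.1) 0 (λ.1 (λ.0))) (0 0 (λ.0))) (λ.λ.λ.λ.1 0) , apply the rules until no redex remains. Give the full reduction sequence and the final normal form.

  start: (λ.(λ.(λ.λ.0) (1 1)) (0 (λ.λ.λ.1) 0 (λ.1 (λ.0))) (0 0 (λ.0))) (λ.λ.λ.λ.1 0)
  [1] (λ.(λ.λ.0) ((λ.λ.λ.λ.1 0) (λ.λ.λ.λ.1 0))) ((λ.λ.λ.λ.1 0) (λ.λ.λ.1) (λ.λ.λ.λ.1 0) (λ.(λ.λ.λ.λ.1 0) (λ.0))) ((λ.λ.λ.λ.1 0) (λ.λ.λ.λ.1 0) (λ.0))
  [2] (λ.λ.0) ((λ.λ.λ.λ.1 0) (λ.λ.λ.λ.1 0)) ((λ.λ.λ.λ.1 0) (λ.λ.λ.λ.1 0) (λ.0))
  [3] (λ.0) ((λ.λ.λ.λ.1 0) (λ.λ.λ.λ.1 0) (λ.0))
  [4] (λ.λ.λ.λ.1 0) (λ.λ.λ.λ.1 0) (λ.0)
  [5] (λ.λ.λ.1 0) (λ.0)
  [6] λ.λ.1 0

Answer: normal form = λ.λ.1 0  (in 6 steps)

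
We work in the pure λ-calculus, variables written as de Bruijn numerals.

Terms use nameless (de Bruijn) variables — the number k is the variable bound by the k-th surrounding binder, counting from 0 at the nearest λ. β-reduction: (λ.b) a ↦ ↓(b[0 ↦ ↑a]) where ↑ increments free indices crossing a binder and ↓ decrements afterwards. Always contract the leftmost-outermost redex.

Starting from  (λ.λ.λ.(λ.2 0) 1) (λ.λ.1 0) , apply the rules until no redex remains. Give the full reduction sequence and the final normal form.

  start: (λ.λ.λ.(λ.2 0) 1) (λ.λ.1 0)
  step 1: λ.λ.(λ.2 0) 1
  step 2: λ.λ.1 1

Answer: normal form = λ.λ.1 1  (in 2 steps)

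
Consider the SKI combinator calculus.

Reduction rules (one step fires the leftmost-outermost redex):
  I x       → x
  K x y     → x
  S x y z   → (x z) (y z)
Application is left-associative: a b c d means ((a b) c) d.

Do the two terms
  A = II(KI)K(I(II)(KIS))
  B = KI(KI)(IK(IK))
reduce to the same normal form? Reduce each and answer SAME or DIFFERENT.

Term A:
  start: II(KI)K(I(II)(KIS))
  step 1: I(KI)K(I(II)(KIS))
  step 2: KIK(I(II)(KIS))
  step 3: I(I(II)(KIS))
  step 4: I(II)(KIS)
  step 5: II(KIS)
  step 6: I(KIS)
  step 7: KIS
  step 8: I

Term B:
  start: KI(KI)(IK(IK))
  step 1: I(IK(IK))
  step 2: IK(IK)
  step 3: K(IK)
  step 4: KK

Answer: DIFFERENT — A ⇓ I, B ⇓ KK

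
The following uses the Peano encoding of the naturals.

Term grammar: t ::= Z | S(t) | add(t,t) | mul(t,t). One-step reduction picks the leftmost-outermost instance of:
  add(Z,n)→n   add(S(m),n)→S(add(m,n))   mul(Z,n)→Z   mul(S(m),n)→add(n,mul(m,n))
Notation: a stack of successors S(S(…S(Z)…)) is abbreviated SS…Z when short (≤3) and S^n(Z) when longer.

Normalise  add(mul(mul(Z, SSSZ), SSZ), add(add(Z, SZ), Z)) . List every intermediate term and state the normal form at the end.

Answer: normal form = SZ  (in 6 steps)

Reduction:
  start: add(mul(mul(Z, SSSZ), SSZ), add(add(Z, SZ), Z))
  step 1: add(mul(Z, SSZ), add(add(Z, SZ), Z))
  step 2: add(Z, add(add(Z, SZ), Z))
  step 3: add(add(Z, SZ), Z)
  step 4: add(SZ, Z)
  step 5: S(add(Z, Z))
  step 6: SZ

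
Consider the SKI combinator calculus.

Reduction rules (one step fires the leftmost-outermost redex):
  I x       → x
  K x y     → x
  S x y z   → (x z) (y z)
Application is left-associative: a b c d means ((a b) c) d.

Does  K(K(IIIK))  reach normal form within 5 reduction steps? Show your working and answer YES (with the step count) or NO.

Answer: YES — reaches normal form K(KK) in 3 ≤ 5 steps

Working:
  start: K(K(IIIK))
  →1  K(K(IIK))
  →2  K(K(IK))
  →3  K(KK)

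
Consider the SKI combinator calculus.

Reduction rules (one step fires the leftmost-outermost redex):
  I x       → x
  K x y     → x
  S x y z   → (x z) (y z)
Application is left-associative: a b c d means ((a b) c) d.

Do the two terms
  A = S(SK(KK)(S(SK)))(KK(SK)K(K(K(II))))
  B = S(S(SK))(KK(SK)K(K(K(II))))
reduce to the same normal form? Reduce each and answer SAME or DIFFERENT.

Answer: SAME — A ⇓ S(S(SK))K, B ⇓ S(S(SK))K

Working:
Term A:
  start: S(SK(KK)(S(SK)))(KK(SK)K(K(K(II))))
  [1] S(K(S(SK))(KK(S(SK))))(KK(SK)K(K(K(II))))
  [2] S(S(SK))(KK(SK)K(K(K(II))))
  [3] S(S(SK))(KK(K(K(II))))
  [4] S(S(SK))K

Term B:
  start: S(S(SK))(KK(SK)K(K(K(II))))
  [1] S(S(SK))(KK(K(K(II))))
  [2] S(S(SK))K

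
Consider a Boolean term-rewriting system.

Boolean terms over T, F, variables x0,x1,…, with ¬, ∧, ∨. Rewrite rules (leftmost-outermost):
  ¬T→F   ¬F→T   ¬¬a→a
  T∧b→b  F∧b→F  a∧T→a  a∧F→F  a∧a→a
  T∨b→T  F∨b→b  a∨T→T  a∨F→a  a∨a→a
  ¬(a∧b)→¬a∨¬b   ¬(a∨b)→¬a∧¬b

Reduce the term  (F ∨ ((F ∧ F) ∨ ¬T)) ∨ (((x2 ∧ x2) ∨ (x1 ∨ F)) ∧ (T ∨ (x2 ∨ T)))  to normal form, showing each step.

Answer: normal form = x2 ∨ x1  (in 9 steps)

Reduction:
  start: (F ∨ ((F ∧ F) ∨ ¬T)) ∨ (((x2 ∧ x2) ∨ (x1 ∨ F)) ∧ (T ∨ (x2 ∨ T)))
  step 1: ((F ∧ F) ∨ ¬T) ∨ (((x2 ∧ x2) ∨ (x1 ∨ F)) ∧ (T ∨ (x2 ∨ T)))
  step 2: (F ∨ ¬T) ∨ (((x2 ∧ x2) ∨ (x1 ∨ F)) ∧ (T ∨ (x2 ∨ T)))
  step 3: ¬T ∨ (((x2 ∧ x2) ∨ (x1 ∨ F)) ∧ (T ∨ (x2 ∨ T)))
  step 4: F ∨ (((x2 ∧ x2) ∨ (x1 ∨ F)) ∧ (T ∨ (x2 ∨ T)))
  step 5: ((x2 ∧ x2) ∨ (x1 ∨ F)) ∧ (T ∨ (x2 ∨ T))
  step 6: (x2 ∨ (x1 ∨ F)) ∧ (T ∨ (x2 ∨ T))
  step 7: (x2 ∨ x1) ∧ (T ∨ (x2 ∨ T))
  step 8: (x2 ∨ x1) ∧ T
  step 9: x2 ∨ x1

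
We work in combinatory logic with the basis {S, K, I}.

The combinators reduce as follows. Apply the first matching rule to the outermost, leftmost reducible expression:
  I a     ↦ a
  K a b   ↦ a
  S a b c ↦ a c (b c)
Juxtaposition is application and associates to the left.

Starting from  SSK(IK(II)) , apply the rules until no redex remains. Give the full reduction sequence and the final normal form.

  start: SSK(IK(II))
  step 1: S(IK(II))(K(IK(II)))
  step 2: S(K(II))(K(IK(II)))
  step 3: S(KI)(K(IK(II)))
  step 4: S(KI)(K(K(II)))
  step 5: S(KI)(K(KI))

Answer: normal form = S(KI)(K(KI))  (in 5 steps)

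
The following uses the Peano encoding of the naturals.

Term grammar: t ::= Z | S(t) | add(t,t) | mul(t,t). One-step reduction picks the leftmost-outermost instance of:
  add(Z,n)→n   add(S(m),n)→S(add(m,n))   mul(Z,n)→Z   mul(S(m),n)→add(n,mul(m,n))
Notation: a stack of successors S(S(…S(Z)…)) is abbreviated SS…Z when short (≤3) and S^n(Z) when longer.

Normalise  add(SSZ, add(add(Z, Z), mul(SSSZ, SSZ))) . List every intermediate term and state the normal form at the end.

Answer: normal form = S^8(Z)  (in 18 steps)

Working:
  start: add(SSZ, add(add(Z, Z), mul(SSSZ, SSZ)))
  [1] S(add(SZ, add(add(Z, Z), mul(SSSZ, SSZ))))
  [2] S(S(add(Z, add(add(Z, Z), mul(SSSZ, SSZ)))))
  [3] S(S(add(add(Z, Z), mul(SSSZ, SSZ))))
  [4] S(S(add(Z, mul(SSSZ, SSZ))))
  [5] S(S(mul(SSSZ, SSZ)))
  [6] S(S(add(SSZ, mul(SSZ, SSZ))))
  [7] S(S(S(add(SZ, mul(SSZ, SSZ)))))
  [8] S(S(S(S(add(Z, mul(SSZ, SSZ))))))
  [9] S(S(S(S(mul(SSZ, SSZ)))))
  [10] S(S(S(S(add(SSZ, mul(SZ, SSZ))))))
  [11] S(S(S(S(S(add(SZ, mul(SZ, SSZ)))))))
  [12] S(S(S(S(S(S(add(Z, mul(SZ, SSZ))))))))
  [13] S(S(S(S(S(S(mul(SZ, SSZ)))))))
  [14] S(S(S(S(S(S(add(SSZ, mul(Z, SSZ))))))))
  [15] S(S(S(S(S(S(S(add(SZ, mul(Z, SSZ)))))))))
  [16] S(S(S(S(S(S(S(S(add(Z, mul(Z, SSZ))))))))))
  [17] S(S(S(S(S(S(S(S(mul(Z, SSZ)))))))))
  [18] S^8(Z)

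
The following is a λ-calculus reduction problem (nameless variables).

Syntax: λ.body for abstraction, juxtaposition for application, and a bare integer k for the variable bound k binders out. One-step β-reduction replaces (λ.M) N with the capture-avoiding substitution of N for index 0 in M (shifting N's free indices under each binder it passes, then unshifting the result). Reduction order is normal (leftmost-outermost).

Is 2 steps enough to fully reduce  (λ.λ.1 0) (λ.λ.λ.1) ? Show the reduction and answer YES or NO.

Answer: YES — reaches normal form λ.λ.λ.1 in 2 ≤ 2 steps

Derivation:
  start: (λ.λ.1 0) (λ.λ.λ.1)
  →1  λ.(λ.λ.λ.1) 0
  →2  λ.λ.λ.1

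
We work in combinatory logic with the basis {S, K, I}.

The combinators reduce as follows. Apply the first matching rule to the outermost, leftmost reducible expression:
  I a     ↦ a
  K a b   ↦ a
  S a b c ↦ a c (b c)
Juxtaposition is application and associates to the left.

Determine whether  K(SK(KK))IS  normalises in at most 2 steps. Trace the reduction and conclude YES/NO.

  start: K(SK(KK))IS
  [1] SK(KK)S
  [2] KS(KKS)

Answer: NO — after 2 steps the term is KS(KKS), not yet normal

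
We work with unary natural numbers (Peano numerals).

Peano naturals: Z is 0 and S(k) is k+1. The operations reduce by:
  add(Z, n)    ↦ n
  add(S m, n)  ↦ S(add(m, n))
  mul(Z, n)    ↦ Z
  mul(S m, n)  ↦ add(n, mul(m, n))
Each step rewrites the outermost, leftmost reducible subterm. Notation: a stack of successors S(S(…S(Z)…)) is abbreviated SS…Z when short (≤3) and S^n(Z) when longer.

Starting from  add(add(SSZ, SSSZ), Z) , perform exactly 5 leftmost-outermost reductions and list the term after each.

  start: add(add(SSZ, SSSZ), Z)
  [1] add(S(add(SZ, SSSZ)), Z)
  [2] S(add(add(SZ, SSSZ), Z))
  [3] S(add(S(add(Z, SSSZ)), Z))
  [4] S(S(add(add(Z, SSSZ), Z)))
  [5] S(S(add(SSSZ, Z)))

Answer: after 5 steps: S(S(add(SSSZ, Z)))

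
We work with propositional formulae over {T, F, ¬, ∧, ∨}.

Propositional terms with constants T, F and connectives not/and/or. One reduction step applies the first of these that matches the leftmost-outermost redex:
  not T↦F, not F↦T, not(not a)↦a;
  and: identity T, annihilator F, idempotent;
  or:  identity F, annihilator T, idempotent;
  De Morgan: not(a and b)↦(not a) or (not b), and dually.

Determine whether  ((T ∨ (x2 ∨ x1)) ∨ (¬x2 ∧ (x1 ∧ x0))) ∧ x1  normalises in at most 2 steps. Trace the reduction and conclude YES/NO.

  start: ((T ∨ (x2 ∨ x1)) ∨ (¬x2 ∧ (x1 ∧ x0))) ∧ x1
  step 1: (T ∨ (¬x2 ∧ (x1 ∧ x0))) ∧ x1
  step 2: T ∧ x1

Answer: NO — after 2 steps the term is T ∧ x1, not yet normal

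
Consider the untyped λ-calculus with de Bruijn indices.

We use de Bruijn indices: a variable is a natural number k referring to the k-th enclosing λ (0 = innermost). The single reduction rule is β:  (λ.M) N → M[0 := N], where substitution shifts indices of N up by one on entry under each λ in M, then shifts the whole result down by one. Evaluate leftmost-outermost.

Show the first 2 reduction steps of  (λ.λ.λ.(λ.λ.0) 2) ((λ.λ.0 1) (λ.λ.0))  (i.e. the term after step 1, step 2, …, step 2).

  start: (λ.λ.λ.(λ.λ.0) 2) ((λ.λ.0 1) (λ.λ.0))
  step 1: λ.λ.(λ.λ.0) ((λ.λ.0 1) (λ.λ.0))
  step 2: λ.λ.λ.0

Answer: after 2 steps: λ.λ.λ.0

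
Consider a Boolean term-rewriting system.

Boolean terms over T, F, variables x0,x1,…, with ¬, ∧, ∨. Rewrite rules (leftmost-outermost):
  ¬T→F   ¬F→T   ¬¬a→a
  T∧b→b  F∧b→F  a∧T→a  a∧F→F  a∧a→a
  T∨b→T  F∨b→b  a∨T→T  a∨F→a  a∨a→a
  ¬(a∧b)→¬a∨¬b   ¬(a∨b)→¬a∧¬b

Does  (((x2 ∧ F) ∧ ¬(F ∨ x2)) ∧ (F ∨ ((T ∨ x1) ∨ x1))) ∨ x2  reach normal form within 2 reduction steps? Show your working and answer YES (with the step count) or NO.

  start: (((x2 ∧ F) ∧ ¬(F ∨ x2)) ∧ (F ∨ ((T ∨ x1) ∨ x1))) ∨ x2
  step 1: ((F ∧ ¬(F ∨ x2)) ∧ (F ∨ ((T ∨ x1) ∨ x1))) ∨ x2
  step 2: (F ∧ (F ∨ ((T ∨ x1) ∨ x1))) ∨ x2

Answer: NO — after 2 steps the term is (F ∧ (F ∨ ((T ∨ x1) ∨ x1))) ∨ x2, not yet normal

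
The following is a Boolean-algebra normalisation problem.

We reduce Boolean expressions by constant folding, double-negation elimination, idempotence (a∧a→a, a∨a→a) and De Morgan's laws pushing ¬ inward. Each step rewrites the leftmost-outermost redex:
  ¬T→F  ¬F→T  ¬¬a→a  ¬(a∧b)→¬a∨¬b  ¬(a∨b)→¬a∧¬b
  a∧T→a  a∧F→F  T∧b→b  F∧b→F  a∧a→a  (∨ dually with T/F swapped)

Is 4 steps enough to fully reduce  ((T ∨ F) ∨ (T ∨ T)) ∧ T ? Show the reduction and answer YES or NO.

Answer: YES — reaches normal form T in 3 ≤ 4 steps

Reduction:
  start: ((T ∨ F) ∨ (T ∨ T)) ∧ T
  step 1: (T ∨ F) ∨ (T ∨ T)
  step 2: T ∨ (T ∨ T)
  step 3: T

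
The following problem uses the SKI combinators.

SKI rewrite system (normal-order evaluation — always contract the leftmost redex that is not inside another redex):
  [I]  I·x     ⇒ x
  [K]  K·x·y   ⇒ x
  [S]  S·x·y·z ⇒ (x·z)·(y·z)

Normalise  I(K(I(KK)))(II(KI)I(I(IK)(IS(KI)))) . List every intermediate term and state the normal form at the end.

Answer: normal form = KK  (in 3 steps)

Reduction:
  start: I(K(I(KK)))(II(KI)I(I(IK)(IS(KI))))
  step 1: K(I(KK))(II(KI)I(I(IK)(IS(KI))))
  step 2: I(KK)
  step 3: KK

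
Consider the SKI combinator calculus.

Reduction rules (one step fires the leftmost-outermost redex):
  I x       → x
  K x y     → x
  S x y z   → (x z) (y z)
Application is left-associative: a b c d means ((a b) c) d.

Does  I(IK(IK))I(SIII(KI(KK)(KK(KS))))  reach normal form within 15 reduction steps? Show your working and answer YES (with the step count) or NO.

Answer: YES — reaches normal form KK in 12 ≤ 15 steps

Working:
  start: I(IK(IK))I(SIII(KI(KK)(KK(KS))))
  →1  IK(IK)I(SIII(KI(KK)(KK(KS))))
  →2  K(IK)I(SIII(KI(KK)(KK(KS))))
  →3  IK(SIII(KI(KK)(KK(KS))))
  →4  K(SIII(KI(KK)(KK(KS))))
  →5  K(II(II)(KI(KK)(KK(KS))))
  →6  K(I(II)(KI(KK)(KK(KS))))
  →7  K(II(KI(KK)(KK(KS))))
  →8  K(I(KI(KK)(KK(KS))))
  →9  K(KI(KK)(KK(KS)))
  →10  K(I(KK(KS)))
  →11  K(KK(KS))
  →12  KK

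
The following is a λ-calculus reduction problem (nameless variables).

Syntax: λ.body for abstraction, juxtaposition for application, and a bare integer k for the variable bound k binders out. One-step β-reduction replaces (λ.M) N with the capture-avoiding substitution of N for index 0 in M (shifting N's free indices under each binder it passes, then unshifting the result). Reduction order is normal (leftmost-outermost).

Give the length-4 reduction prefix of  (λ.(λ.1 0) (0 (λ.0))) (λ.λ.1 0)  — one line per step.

  start: (λ.(λ.1 0) (0 (λ.0))) (λ.λ.1 0)
  step 1: (λ.(λ.λ.1 0) 0) ((λ.λ.1 0) (λ.0))
  step 2: (λ.λ.1 0) ((λ.λ.1 0) (λ.0))
  step 3: λ.(λ.λ.1 0) (λ.0) 0
  step 4: λ.(λ.(λ.0) 0) 0

Answer: after 4 steps: λ.(λ.(λ.0) 0) 0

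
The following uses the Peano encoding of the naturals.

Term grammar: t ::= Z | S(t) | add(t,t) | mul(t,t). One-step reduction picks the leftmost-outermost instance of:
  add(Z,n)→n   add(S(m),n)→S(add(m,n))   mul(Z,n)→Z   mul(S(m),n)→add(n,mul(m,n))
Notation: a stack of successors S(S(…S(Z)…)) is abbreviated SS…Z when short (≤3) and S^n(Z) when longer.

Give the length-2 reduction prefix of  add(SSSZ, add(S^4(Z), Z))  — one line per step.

Answer: after 2 steps: S(S(add(SZ, add(S^4(Z), Z))))

Working:
  start: add(SSSZ, add(S^4(Z), Z))
  [1] S(add(SSZ, add(S^4(Z), Z)))
  [2] S(S(add(SZ, add(S^4(Z), Z))))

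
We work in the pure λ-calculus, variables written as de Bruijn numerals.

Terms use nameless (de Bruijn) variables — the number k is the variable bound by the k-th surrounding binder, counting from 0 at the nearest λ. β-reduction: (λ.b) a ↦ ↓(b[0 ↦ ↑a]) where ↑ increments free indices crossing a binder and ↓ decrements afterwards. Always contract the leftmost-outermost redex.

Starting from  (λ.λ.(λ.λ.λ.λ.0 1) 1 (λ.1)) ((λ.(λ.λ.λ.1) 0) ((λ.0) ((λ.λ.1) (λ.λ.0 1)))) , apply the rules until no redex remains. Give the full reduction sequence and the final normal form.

  start: (λ.λ.(λ.λ.λ.λ.0 1) 1 (λ.1)) ((λ.(λ.λ.λ.1) 0) ((λ.0) ((λ.λ.1) (λ.λ.0 1))))
  step 1: λ.(λ.λ.λ.λ.0 1) ((λ.(λ.λ.λ.1) 0) ((λ.0) ((λ.λ.1) (λ.λ.0 1)))) (λ.1)
  step 2: λ.(λ.λ.λ.0 1) (λ.1)
  step 3: λ.λ.λ.0 1

Answer: normal form = λ.λ.λ.0 1  (in 3 steps)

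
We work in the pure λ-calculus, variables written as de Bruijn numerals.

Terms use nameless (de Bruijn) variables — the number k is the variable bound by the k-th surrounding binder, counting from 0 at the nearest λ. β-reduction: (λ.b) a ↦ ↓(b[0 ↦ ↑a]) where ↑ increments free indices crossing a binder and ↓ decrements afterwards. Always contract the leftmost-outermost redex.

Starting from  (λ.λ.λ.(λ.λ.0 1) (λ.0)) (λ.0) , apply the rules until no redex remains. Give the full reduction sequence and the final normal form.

Answer: normal form = λ.λ.λ.0 (λ.0)  (in 2 steps)

Reduction:
  start: (λ.λ.λ.(λ.λ.0 1) (λ.0)) (λ.0)
  →1  λ.λ.(λ.λ.0 1) (λ.0)
  →2  λ.λ.λ.0 (λ.0)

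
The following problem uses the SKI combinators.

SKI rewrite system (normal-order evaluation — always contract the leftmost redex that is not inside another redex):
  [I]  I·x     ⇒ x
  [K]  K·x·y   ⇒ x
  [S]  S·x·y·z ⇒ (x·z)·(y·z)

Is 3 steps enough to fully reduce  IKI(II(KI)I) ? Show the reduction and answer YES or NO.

Answer: YES — reaches normal form I in 2 ≤ 3 steps

Working:
  start: IKI(II(KI)I)
  step 1: KI(II(KI)I)
  step 2: I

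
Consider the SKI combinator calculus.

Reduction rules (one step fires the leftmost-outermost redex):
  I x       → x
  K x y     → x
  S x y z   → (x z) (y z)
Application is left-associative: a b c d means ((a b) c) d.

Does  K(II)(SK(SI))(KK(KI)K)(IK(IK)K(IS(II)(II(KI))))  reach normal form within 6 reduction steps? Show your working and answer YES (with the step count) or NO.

Answer: YES — reaches normal form K in 5 ≤ 6 steps

Reduction:
  start: K(II)(SK(SI))(KK(KI)K)(IK(IK)K(IS(II)(II(KI))))
  [1] II(KK(KI)K)(IK(IK)K(IS(II)(II(KI))))
  [2] I(KK(KI)K)(IK(IK)K(IS(II)(II(KI))))
  [3] KK(KI)K(IK(IK)K(IS(II)(II(KI))))
  [4] KK(IK(IK)K(IS(II)(II(KI))))
  [5] K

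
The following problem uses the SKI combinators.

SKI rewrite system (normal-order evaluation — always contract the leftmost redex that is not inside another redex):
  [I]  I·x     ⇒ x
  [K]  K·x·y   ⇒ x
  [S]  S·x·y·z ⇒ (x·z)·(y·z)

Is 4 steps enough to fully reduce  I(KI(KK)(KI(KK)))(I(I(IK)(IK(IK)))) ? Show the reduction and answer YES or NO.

Answer: NO — after 4 steps the term is I(I(I(IK)(IK(IK)))), not yet normal

Derivation:
  start: I(KI(KK)(KI(KK)))(I(I(IK)(IK(IK))))
  step 1: KI(KK)(KI(KK))(I(I(IK)(IK(IK))))
  step 2: I(KI(KK))(I(I(IK)(IK(IK))))
  step 3: KI(KK)(I(I(IK)(IK(IK))))
  step 4: I(I(I(IK)(IK(IK))))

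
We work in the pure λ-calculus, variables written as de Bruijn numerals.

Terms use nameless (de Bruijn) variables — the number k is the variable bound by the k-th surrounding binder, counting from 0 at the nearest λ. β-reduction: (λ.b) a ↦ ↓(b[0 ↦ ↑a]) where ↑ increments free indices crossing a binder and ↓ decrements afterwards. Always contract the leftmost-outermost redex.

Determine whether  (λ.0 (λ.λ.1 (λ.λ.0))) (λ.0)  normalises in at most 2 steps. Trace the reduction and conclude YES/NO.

  start: (λ.0 (λ.λ.1 (λ.λ.0))) (λ.0)
  step 1: (λ.0) (λ.λ.1 (λ.λ.0))
  step 2: λ.λ.1 (λ.λ.0)

Answer: YES — reaches normal form λ.λ.1 (λ.λ.0) in 2 ≤ 2 steps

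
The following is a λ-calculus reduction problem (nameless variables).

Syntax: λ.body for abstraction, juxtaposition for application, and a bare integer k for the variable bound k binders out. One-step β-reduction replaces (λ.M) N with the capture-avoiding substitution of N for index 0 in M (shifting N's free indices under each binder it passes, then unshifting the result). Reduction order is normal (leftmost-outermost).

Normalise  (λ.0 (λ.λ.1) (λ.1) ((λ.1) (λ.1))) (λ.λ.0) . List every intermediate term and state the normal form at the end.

Answer: normal form = λ.λ.0  (in 4 steps)

Reduction:
  start: (λ.0 (λ.λ.1) (λ.1) ((λ.1) (λ.1))) (λ.λ.0)
  →1  (λ.λ.0) (λ.λ.1) (λ.λ.λ.0) ((λ.λ.λ.0) (λ.λ.λ.0))
  →2  (λ.0) (λ.λ.λ.0) ((λ.λ.λ.0) (λ.λ.λ.0))
  →3  (λ.λ.λ.0) ((λ.λ.λ.0) (λ.λ.λ.0))
  →4  λ.λ.0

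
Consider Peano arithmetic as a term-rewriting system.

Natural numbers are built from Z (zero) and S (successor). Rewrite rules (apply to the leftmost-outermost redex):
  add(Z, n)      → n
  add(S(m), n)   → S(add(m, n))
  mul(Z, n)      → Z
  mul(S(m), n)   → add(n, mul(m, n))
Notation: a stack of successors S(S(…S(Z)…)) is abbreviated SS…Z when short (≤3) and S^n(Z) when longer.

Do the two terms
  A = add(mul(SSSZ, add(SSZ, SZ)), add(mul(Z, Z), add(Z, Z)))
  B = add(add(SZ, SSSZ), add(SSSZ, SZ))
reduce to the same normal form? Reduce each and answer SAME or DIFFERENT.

Term A:
  start: add(mul(SSSZ, add(SSZ, SZ)), add(mul(Z, Z), add(Z, Z)))
  [1] add(add(add(SSZ, SZ), mul(SSZ, add(SSZ, SZ))), add(mul(Z, Z), add(Z, Z)))
  [2] add(add(S(add(SZ, SZ)), mul(SSZ, add(SSZ, SZ))), add(mul(Z, Z), add(Z, Z)))
  [3] add(S(add(add(SZ, SZ), mul(SSZ, add(SSZ, SZ)))), add(mul(Z, Z), add(Z, Z)))
  [4] S(add(add(add(SZ, SZ), mul(SSZ, add(SSZ, SZ))), add(mul(Z, Z), add(Z, Z))))
  [5] S(add(add(S(add(Z, SZ)), mul(SSZ, add(SSZ, SZ))), add(mul(Z, Z), add(Z, Z))))
  [6] S(add(S(add(add(Z, SZ), mul(SSZ, add(SSZ, SZ)))), add(mul(Z, Z), add(Z, Z))))
  [7] S(S(add(add(add(Z, SZ), mul(SSZ, add(SSZ, SZ))), add(mul(Z, Z), add(Z, Z)))))
  [8] S(S(add(add(SZ, mul(SSZ, add(SSZ, SZ))), add(mul(Z, Z), add(Z, Z)))))
  [9] S(S(add(S(add(Z, mul(SSZ, add(SSZ, SZ)))), add(mul(Z, Z), add(Z, Z)))))
  [10] S(S(S(add(add(Z, mul(SSZ, add(SSZ, SZ))), add(mul(Z, Z), add(Z, Z))))))
  [11] S(S(S(add(mul(SSZ, add(SSZ, SZ)), add(mul(Z, Z), add(Z, Z))))))
  [12] S(S(S(add(add(add(SSZ, SZ), mul(SZ, add(SSZ, SZ))), add(mul(Z, Z), add(Z, Z))))))
  [13] S(S(S(add(add(S(add(SZ, SZ)), mul(SZ, add(SSZ, SZ))), add(mul(Z, Z), add(Z, Z))))))
  [14] S(S(S(add(S(add(add(SZ, SZ), mul(SZ, add(SSZ, SZ)))), add(mul(Z, Z), add(Z, Z))))))
  [15] S(S(S(S(add(add(add(SZ, SZ), mul(SZ, add(SSZ, SZ))), add(mul(Z, Z), add(Z, Z)))))))
  [16] S(S(S(S(add(add(S(add(Z, SZ)), mul(SZ, add(SSZ, SZ))), add(mul(Z, Z), add(Z, Z)))))))
  [17] S(S(S(S(add(S(add(add(Z, SZ), mul(SZ, add(SSZ, SZ)))), add(mul(Z, Z), add(Z, Z)))))))
  [18] S(S(S(S(S(add(add(add(Z, SZ), mul(SZ, add(SSZ, SZ))), add(mul(Z, Z), add(Z, Z))))))))
  [19] S(S(S(S(S(add(add(SZ, mul(SZ, add(SSZ, SZ))), add(mul(Z, Z), add(Z, Z))))))))
  [20] S(S(S(S(S(add(S(add(Z, mul(SZ, add(SSZ, SZ)))), add(mul(Z, Z), add(Z, Z))))))))
  [21] S(S(S(S(S(S(add(add(Z, mul(SZ, add(SSZ, SZ))), add(mul(Z, Z), add(Z, Z)))))))))
  [22] S(S(S(S(S(S(add(mul(SZ, add(SSZ, SZ)), add(mul(Z, Z), add(Z, Z)))))))))
  [23] S(S(S(S(S(S(add(add(add(SSZ, SZ), mul(Z, add(SSZ, SZ))), add(mul(Z, Z), add(Z, Z)))))))))
  [24] S(S(S(S(S(S(add(add(S(add(SZ, SZ)), mul(Z, add(SSZ, SZ))), add(mul(Z, Z), add(Z, Z)))))))))
  [25] S(S(S(S(S(S(add(S(add(add(SZ, SZ), mul(Z, add(SSZ, SZ)))), add(mul(Z, Z), add(Z, Z)))))))))
  [26] S(S(S(S(S(S(S(add(add(add(SZ, SZ), mul(Z, add(SSZ, SZ))), add(mul(Z, Z), add(Z, Z))))))))))
  [27] S(S(S(S(S(S(S(add(add(S(add(Z, SZ)), mul(Z, add(SSZ, SZ))), add(mul(Z, Z), add(Z, Z))))))))))
  [28] S(S(S(S(S(S(S(add(S(add(add(Z, SZ), mul(Z, add(SSZ, SZ)))), add(mul(Z, Z), add(Z, Z))))))))))
  [29] S(S(S(S(S(S(S(S(add(add(add(Z, SZ), mul(Z, add(SSZ, SZ))), add(mul(Z, Z), add(Z, Z)))))))))))
  [30] S(S(S(S(S(S(S(S(add(add(SZ, mul(Z, add(SSZ, SZ))), add(mul(Z, Z), add(Z, Z)))))))))))
  [31] S(S(S(S(S(S(S(S(add(S(add(Z, mul(Z, add(SSZ, SZ)))), add(mul(Z, Z), add(Z, Z)))))))))))
  [32] S(S(S(S(S(S(S(S(S(add(add(Z, mul(Z, add(SSZ, SZ))), add(mul(Z, Z), add(Z, Z))))))))))))
  [33] S(S(S(S(S(S(S(S(S(add(mul(Z, add(SSZ, SZ)), add(mul(Z, Z), add(Z, Z))))))))))))
  [34] S(S(S(S(S(S(S(S(S(add(Z, add(mul(Z, Z), add(Z, Z))))))))))))
  [35] S(S(S(S(S(S(S(S(S(add(mul(Z, Z), add(Z, Z)))))))))))
  [36] S(S(S(S(S(S(S(S(S(add(Z, add(Z, Z)))))))))))
  [37] S(S(S(S(S(S(S(S(S(add(Z, Z))))))))))
  [38] S^9(Z)

Term B:
  start: add(add(SZ, SSSZ), add(SSSZ, SZ))
  [1] add(S(add(Z, SSSZ)), add(SSSZ, SZ))
  [2] S(add(add(Z, SSSZ), add(SSSZ, SZ)))
  [3] S(add(SSSZ, add(SSSZ, SZ)))
  [4] S(S(add(SSZ, add(SSSZ, SZ))))
  [5] S(S(S(add(SZ, add(SSSZ, SZ)))))
  [6] S(S(S(S(add(Z, add(SSSZ, SZ))))))
  [7] S(S(S(S(add(SSSZ, SZ)))))
  [8] S(S(S(S(S(add(SSZ, SZ))))))
  [9] S(S(S(S(S(S(add(SZ, SZ)))))))
  [10] S(S(S(S(S(S(S(add(Z, SZ))))))))
  [11] S^8(Z)

Answer: DIFFERENT — A ⇓ S^9(Z), B ⇓ S^8(Z)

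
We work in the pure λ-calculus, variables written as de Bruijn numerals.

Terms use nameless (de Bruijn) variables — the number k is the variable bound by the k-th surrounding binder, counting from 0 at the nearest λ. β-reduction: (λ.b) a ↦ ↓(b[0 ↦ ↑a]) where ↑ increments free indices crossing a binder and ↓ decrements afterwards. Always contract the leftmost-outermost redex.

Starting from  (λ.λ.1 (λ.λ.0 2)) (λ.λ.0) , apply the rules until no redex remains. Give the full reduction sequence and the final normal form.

  start: (λ.λ.1 (λ.λ.0 2)) (λ.λ.0)
  step 1: λ.(λ.λ.0) (λ.λ.0 2)
  step 2: λ.λ.0

Answer: normal form = λ.λ.0  (in 2 steps)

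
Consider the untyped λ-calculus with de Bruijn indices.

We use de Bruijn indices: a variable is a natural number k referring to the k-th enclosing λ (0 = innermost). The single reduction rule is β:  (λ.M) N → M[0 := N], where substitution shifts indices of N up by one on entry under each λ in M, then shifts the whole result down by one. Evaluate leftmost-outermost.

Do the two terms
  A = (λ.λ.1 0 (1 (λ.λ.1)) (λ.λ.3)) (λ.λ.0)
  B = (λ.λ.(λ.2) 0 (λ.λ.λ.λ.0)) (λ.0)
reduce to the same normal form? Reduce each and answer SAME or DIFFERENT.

Term A:
  start: (λ.λ.1 0 (1 (λ.λ.1)) (λ.λ.3)) (λ.λ.0)
  →1  λ.(λ.λ.0) 0 ((λ.λ.0) (λ.λ.1)) (λ.λ.λ.λ.0)
  →2  λ.(λ.0) ((λ.λ.0) (λ.λ.1)) (λ.λ.λ.λ.0)
  →3  λ.(λ.λ.0) (λ.λ.1) (λ.λ.λ.λ.0)
  →4  λ.(λ.0) (λ.λ.λ.λ.0)
  →5  λ.λ.λ.λ.λ.0

Term B:
  start: (λ.λ.(λ.2) 0 (λ.λ.λ.λ.0)) (λ.0)
  →1  λ.(λ.λ.0) 0 (λ.λ.λ.λ.0)
  →2  λ.(λ.0) (λ.λ.λ.λ.0)
  →3  λ.λ.λ.λ.λ.0

Answer: SAME — A ⇓ λ.λ.λ.λ.λ.0, B ⇓ λ.λ.λ.λ.λ.0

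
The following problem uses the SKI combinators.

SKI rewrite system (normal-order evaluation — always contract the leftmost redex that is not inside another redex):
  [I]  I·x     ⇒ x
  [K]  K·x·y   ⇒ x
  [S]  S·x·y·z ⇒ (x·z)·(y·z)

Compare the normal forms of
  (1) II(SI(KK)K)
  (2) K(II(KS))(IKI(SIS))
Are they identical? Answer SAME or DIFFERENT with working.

Term A:
  start: II(SI(KK)K)
  [1] I(SI(KK)K)
  [2] SI(KK)K
  [3] IK(KKK)
  [4] K(KKK)
  [5] KK

Term B:
  start: K(II(KS))(IKI(SIS))
  [1] II(KS)
  [2] I(KS)
  [3] KS

Answer: DIFFERENT — A ⇓ KK, B ⇓ KS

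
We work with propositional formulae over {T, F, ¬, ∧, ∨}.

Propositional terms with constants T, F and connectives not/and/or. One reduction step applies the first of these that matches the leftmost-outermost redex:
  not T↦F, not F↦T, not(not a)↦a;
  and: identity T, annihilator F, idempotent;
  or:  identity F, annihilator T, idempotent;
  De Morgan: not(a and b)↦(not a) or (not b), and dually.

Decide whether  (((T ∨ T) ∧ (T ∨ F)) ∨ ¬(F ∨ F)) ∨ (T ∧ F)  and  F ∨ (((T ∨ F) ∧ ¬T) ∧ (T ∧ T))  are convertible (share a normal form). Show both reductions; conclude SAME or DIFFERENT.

Answer: DIFFERENT — A ⇓ T, B ⇓ F

Working:
Term A:
  start: (((T ∨ T) ∧ (T ∨ F)) ∨ ¬(F ∨ F)) ∨ (T ∧ F)
  [1] ((T ∧ (T ∨ F)) ∨ ¬(F ∨ F)) ∨ (T ∧ F)
  [2] ((T ∨ F) ∨ ¬(F ∨ F)) ∨ (T ∧ F)
  [3] (T ∨ ¬(F ∨ F)) ∨ (T ∧ F)
  [4] T ∨ (T ∧ F)
  [5] T

Term B:
  start: F ∨ (((T ∨ F) ∧ ¬T) ∧ (T ∧ T))
  [1] ((T ∨ F) ∧ ¬T) ∧ (T ∧ T)
  [2] (T ∧ ¬T) ∧ (T ∧ T)
  [3] ¬T ∧ (T ∧ T)
  [4] F ∧ (T ∧ T)
  [5] F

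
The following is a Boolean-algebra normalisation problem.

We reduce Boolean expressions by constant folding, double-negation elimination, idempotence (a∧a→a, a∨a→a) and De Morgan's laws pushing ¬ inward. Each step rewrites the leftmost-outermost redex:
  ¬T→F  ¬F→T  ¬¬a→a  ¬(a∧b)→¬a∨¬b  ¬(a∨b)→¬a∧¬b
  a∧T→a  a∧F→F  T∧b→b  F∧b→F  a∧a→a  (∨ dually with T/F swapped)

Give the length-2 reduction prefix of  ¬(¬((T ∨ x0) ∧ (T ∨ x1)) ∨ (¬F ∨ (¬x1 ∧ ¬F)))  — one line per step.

Answer: after 2 steps: ((T ∨ x0) ∧ (T ∨ x1)) ∧ ¬(¬F ∨ (¬x1 ∧ ¬F))

Reduction:
  start: ¬(¬((T ∨ x0) ∧ (T ∨ x1)) ∨ (¬F ∨ (¬x1 ∧ ¬F)))
  [1] ¬¬((T ∨ x0) ∧ (T ∨ x1)) ∧ ¬(¬F ∨ (¬x1 ∧ ¬F))
  [2] ((T ∨ x0) ∧ (T ∨ x1)) ∧ ¬(¬F ∨ (¬x1 ∧ ¬F))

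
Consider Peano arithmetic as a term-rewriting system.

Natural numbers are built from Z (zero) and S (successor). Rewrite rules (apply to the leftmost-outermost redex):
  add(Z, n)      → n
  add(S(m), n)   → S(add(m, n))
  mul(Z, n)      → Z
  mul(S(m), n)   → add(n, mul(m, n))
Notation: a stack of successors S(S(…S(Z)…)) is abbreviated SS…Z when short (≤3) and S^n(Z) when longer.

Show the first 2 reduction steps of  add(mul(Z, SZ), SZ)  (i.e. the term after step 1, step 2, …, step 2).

  start: add(mul(Z, SZ), SZ)
  step 1: add(Z, SZ)
  step 2: SZ

Answer: after 2 steps: SZ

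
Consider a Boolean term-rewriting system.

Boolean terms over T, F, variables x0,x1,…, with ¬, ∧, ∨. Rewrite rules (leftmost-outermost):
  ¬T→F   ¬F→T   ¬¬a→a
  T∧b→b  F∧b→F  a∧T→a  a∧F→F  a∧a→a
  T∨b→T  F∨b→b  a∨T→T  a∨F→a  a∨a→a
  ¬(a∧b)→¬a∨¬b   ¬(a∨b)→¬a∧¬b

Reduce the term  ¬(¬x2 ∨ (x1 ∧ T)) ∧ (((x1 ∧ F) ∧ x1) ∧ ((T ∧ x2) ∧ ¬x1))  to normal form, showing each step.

  start: ¬(¬x2 ∨ (x1 ∧ T)) ∧ (((x1 ∧ F) ∧ x1) ∧ ((T ∧ x2) ∧ ¬x1))
  →1  (¬¬x2 ∧ ¬(x1 ∧ T)) ∧ (((x1 ∧ F) ∧ x1) ∧ ((T ∧ x2) ∧ ¬x1))
  →2  (x2 ∧ ¬(x1 ∧ T)) ∧ (((x1 ∧ F) ∧ x1) ∧ ((T ∧ x2) ∧ ¬x1))
  →3  (x2 ∧ (¬x1 ∨ ¬T)) ∧ (((x1 ∧ F) ∧ x1) ∧ ((T ∧ x2) ∧ ¬x1))
  →4  (x2 ∧ (¬x1 ∨ F)) ∧ (((x1 ∧ F) ∧ x1) ∧ ((T ∧ x2) ∧ ¬x1))
  →5  (x2 ∧ ¬x1) ∧ (((x1 ∧ F) ∧ x1) ∧ ((T ∧ x2) ∧ ¬x1))
  →6  (x2 ∧ ¬x1) ∧ ((F ∧ x1) ∧ ((T ∧ x2) ∧ ¬x1))
  →7  (x2 ∧ ¬x1) ∧ (F ∧ ((T ∧ x2) ∧ ¬x1))
  →8  (x2 ∧ ¬x1) ∧ F
  →9  F

Answer: normal form = F  (in 9 steps)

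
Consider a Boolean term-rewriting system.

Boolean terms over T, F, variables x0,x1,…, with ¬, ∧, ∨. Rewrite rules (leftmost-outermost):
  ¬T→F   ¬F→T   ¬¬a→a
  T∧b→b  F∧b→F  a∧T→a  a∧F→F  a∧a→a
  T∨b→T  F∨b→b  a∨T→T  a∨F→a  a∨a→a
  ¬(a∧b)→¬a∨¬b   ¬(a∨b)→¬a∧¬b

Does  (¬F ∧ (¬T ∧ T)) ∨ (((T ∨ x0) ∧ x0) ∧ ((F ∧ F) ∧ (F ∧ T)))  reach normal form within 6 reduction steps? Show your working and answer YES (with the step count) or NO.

Answer: NO — after 6 steps the term is (T ∧ x0) ∧ ((F ∧ F) ∧ (F ∧ T)), not yet normal

Working:
  start: (¬F ∧ (¬T ∧ T)) ∨ (((T ∨ x0) ∧ x0) ∧ ((F ∧ F) ∧ (F ∧ T)))
  →1  (T ∧ (¬T ∧ T)) ∨ (((T ∨ x0) ∧ x0) ∧ ((F ∧ F) ∧ (F ∧ T)))
  →2  (¬T ∧ T) ∨ (((T ∨ x0) ∧ x0) ∧ ((F ∧ F) ∧ (F ∧ T)))
  →3  ¬T ∨ (((T ∨ x0) ∧ x0) ∧ ((F ∧ F) ∧ (F ∧ T)))
  →4  F ∨ (((T ∨ x0) ∧ x0) ∧ ((F ∧ F) ∧ (F ∧ T)))
  →5  ((T ∨ x0) ∧ x0) ∧ ((F ∧ F) ∧ (F ∧ T))
  →6  (T ∧ x0) ∧ ((F ∧ F) ∧ (F ∧ T))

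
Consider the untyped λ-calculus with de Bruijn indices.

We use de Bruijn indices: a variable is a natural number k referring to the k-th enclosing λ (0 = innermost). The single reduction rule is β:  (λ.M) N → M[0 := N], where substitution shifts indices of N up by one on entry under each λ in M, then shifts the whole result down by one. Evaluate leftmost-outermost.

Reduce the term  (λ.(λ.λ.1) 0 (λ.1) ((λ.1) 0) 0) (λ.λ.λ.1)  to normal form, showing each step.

Answer: normal form = λ.λ.λ.λ.1  (in 5 steps)

Working:
  start: (λ.(λ.λ.1) 0 (λ.1) ((λ.1) 0) 0) (λ.λ.λ.1)
  step 1: (λ.λ.1) (λ.λ.λ.1) (λ.λ.λ.λ.1) ((λ.λ.λ.λ.1) (λ.λ.λ.1)) (λ.λ.λ.1)
  step 2: (λ.λ.λ.λ.1) (λ.λ.λ.λ.1) ((λ.λ.λ.λ.1) (λ.λ.λ.1)) (λ.λ.λ.1)
  step 3: (λ.λ.λ.1) ((λ.λ.λ.λ.1) (λ.λ.λ.1)) (λ.λ.λ.1)
  step 4: (λ.λ.1) (λ.λ.λ.1)
  step 5: λ.λ.λ.λ.1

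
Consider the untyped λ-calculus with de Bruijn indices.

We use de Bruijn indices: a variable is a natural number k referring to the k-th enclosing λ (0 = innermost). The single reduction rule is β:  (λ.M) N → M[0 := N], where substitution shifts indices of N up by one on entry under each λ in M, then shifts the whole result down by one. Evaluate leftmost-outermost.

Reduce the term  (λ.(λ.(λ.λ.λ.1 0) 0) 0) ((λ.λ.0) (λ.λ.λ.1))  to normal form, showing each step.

  start: (λ.(λ.(λ.λ.λ.1 0) 0) 0) ((λ.λ.0) (λ.λ.λ.1))
  [1] (λ.(λ.λ.λ.1 0) 0) ((λ.λ.0) (λ.λ.λ.1))
  [2] (λ.λ.λ.1 0) ((λ.λ.0) (λ.λ.λ.1))
  [3] λ.λ.1 0

Answer: normal form = λ.λ.1 0  (in 3 steps)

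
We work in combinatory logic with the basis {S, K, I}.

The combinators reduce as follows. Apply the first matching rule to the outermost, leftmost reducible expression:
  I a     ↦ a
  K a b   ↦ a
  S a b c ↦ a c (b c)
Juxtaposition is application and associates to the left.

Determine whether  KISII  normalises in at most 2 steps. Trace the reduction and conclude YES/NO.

Answer: NO — after 2 steps the term is II, not yet normal

Working:
  start: KISII
  [1] III
  [2] II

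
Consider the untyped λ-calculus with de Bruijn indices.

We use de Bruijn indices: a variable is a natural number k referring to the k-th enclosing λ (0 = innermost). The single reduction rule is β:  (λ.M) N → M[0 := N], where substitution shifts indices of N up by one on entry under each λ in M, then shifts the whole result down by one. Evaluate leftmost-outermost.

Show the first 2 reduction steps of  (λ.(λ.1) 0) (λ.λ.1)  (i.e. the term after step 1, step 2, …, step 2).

Answer: after 2 steps: λ.λ.1

Working:
  start: (λ.(λ.1) 0) (λ.λ.1)
  step 1: (λ.λ.λ.1) (λ.λ.1)
  step 2: λ.λ.1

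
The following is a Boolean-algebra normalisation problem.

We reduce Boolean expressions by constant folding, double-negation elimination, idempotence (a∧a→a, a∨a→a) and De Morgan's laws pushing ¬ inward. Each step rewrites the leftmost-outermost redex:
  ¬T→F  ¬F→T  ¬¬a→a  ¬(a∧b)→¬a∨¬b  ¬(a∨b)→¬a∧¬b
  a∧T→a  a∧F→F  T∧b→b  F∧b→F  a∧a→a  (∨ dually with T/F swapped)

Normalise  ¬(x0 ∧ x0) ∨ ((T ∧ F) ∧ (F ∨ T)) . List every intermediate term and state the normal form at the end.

Answer: normal form = ¬x0  (in 5 steps)

Derivation:
  start: ¬(x0 ∧ x0) ∨ ((T ∧ F) ∧ (F ∨ T))
  [1] (¬x0 ∨ ¬x0) ∨ ((T ∧ F) ∧ (F ∨ T))
  [2] ¬x0 ∨ ((T ∧ F) ∧ (F ∨ T))
  [3] ¬x0 ∨ (F ∧ (F ∨ T))
  [4] ¬x0 ∨ F
  [5] ¬x0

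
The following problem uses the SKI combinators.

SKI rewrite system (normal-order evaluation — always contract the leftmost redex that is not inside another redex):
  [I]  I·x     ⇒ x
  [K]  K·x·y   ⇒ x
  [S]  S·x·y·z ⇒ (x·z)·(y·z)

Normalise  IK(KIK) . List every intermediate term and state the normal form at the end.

Answer: normal form = KI  (in 2 steps)

Derivation:
  start: IK(KIK)
  step 1: K(KIK)
  step 2: KI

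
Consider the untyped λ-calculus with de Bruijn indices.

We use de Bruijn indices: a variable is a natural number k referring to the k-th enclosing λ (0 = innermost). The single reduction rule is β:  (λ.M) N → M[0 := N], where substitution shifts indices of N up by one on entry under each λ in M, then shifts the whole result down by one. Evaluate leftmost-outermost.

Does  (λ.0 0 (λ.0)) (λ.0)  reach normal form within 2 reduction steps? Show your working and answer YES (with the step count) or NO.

  start: (λ.0 0 (λ.0)) (λ.0)
  step 1: (λ.0) (λ.0) (λ.0)
  step 2: (λ.0) (λ.0)

Answer: NO — after 2 steps the term is (λ.0) (λ.0), not yet normal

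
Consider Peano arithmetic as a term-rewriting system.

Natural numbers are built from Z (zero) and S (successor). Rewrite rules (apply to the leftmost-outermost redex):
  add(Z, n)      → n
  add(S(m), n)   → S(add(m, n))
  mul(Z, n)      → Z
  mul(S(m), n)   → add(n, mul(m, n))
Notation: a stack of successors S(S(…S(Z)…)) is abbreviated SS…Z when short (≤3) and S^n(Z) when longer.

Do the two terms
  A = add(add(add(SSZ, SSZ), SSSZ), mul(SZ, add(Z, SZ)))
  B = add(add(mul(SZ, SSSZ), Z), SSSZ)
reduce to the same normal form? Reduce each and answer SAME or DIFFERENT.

Term A:
  start: add(add(add(SSZ, SSZ), SSSZ), mul(SZ, add(Z, SZ)))
  →1  add(add(S(add(SZ, SSZ)), SSSZ), mul(SZ, add(Z, SZ)))
  →2  add(S(add(add(SZ, SSZ), SSSZ)), mul(SZ, add(Z, SZ)))
  →3  S(add(add(add(SZ, SSZ), SSSZ), mul(SZ, add(Z, SZ))))
  →4  S(add(add(S(add(Z, SSZ)), SSSZ), mul(SZ, add(Z, SZ))))
  →5  S(add(S(add(add(Z, SSZ), SSSZ)), mul(SZ, add(Z, SZ))))
  →6  S(S(add(add(add(Z, SSZ), SSSZ), mul(SZ, add(Z, SZ)))))
  →7  S(S(add(add(SSZ, SSSZ), mul(SZ, add(Z, SZ)))))
  →8  S(S(add(S(add(SZ, SSSZ)), mul(SZ, add(Z, SZ)))))
  →9  S(S(S(add(add(SZ, SSSZ), mul(SZ, add(Z, SZ))))))
  →10  S(S(S(add(S(add(Z, SSSZ)), mul(SZ, add(Z, SZ))))))
  →11  S(S(S(S(add(add(Z, SSSZ), mul(SZ, add(Z, SZ)))))))
  →12  S(S(S(S(add(SSSZ, mul(SZ, add(Z, SZ)))))))
  →13  S(S(S(S(S(add(SSZ, mul(SZ, add(Z, SZ))))))))
  →14  S(S(S(S(S(S(add(SZ, mul(SZ, add(Z, SZ)))))))))
  →15  S(S(S(S(S(S(S(add(Z, mul(SZ, add(Z, SZ))))))))))
  →16  S(S(S(S(S(S(S(mul(SZ, add(Z, SZ)))))))))
  →17  S(S(S(S(S(S(S(add(add(Z, SZ), mul(Z, add(Z, SZ))))))))))
  →18  S(S(S(S(S(S(S(add(SZ, mul(Z, add(Z, SZ))))))))))
  →19  S(S(S(S(S(S(S(S(add(Z, mul(Z, add(Z, SZ)))))))))))
  →20  S(S(S(S(S(S(S(S(mul(Z, add(Z, SZ))))))))))
  →21  S^8(Z)

Term B:
  start: add(add(mul(SZ, SSSZ), Z), SSSZ)
  →1  add(add(add(SSSZ, mul(Z, SSSZ)), Z), SSSZ)
  →2  add(add(S(add(SSZ, mul(Z, SSSZ))), Z), SSSZ)
  →3  add(S(add(add(SSZ, mul(Z, SSSZ)), Z)), SSSZ)
  →4  S(add(add(add(SSZ, mul(Z, SSSZ)), Z), SSSZ))
  →5  S(add(add(S(add(SZ, mul(Z, SSSZ))), Z), SSSZ))
  →6  S(add(S(add(add(SZ, mul(Z, SSSZ)), Z)), SSSZ))
  →7  S(S(add(add(add(SZ, mul(Z, SSSZ)), Z), SSSZ)))
  →8  S(S(add(add(S(add(Z, mul(Z, SSSZ))), Z), SSSZ)))
  →9  S(S(add(S(add(add(Z, mul(Z, SSSZ)), Z)), SSSZ)))
  →10  S(S(S(add(add(add(Z, mul(Z, SSSZ)), Z), SSSZ))))
  →11  S(S(S(add(add(mul(Z, SSSZ), Z), SSSZ))))
  →12  S(S(S(add(add(Z, Z), SSSZ))))
  →13  S(S(S(add(Z, SSSZ))))
  →14  S^6(Z)

Answer: DIFFERENT — A ⇓ S^8(Z), B ⇓ S^6(Z)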